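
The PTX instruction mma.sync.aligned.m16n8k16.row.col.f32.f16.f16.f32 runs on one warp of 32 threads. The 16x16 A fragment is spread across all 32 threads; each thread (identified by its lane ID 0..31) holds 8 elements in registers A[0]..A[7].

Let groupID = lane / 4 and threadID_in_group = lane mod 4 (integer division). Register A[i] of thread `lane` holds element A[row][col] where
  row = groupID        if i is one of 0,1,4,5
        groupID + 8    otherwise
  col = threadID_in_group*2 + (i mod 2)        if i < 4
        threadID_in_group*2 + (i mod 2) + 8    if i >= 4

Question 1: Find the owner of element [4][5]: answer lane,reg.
r=4⇒gr=4,Rb=0  c=5⇒Cb=0,th=2,odd=1
L=4*4+2=18  i=0*4+0*2+1=1

18,1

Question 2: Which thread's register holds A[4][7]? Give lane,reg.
r=4->g=4,rb=0  c=7->cb=0,t=3,b0=1
L=4*4+3=19  i=0*4+0*2+1=1

19,1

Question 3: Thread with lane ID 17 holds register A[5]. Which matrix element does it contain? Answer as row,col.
lane 17=>17/4=4, 17 mod 4=1
i=5  r:4+0=>4  c:2·1+1+8=>11

4,11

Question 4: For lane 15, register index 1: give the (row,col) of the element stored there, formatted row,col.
lane 15: gid=3 (15/4), tid=3 (15%4)
i=1: r=3+0=3, c=3*2+1+0=7

3,7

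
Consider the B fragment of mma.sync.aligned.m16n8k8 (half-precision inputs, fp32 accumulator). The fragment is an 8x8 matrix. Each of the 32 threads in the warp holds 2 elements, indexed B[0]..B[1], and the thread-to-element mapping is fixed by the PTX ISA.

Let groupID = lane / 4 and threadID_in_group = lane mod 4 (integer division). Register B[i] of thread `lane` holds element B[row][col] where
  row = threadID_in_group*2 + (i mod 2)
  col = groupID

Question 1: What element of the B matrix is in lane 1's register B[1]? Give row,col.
lane 1: g=0 (1/4), t=1 (1%4)
i=1: r=1*2+1=3, c=g=0

3,0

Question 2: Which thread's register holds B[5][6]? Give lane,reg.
26,1

c=6->g=6  r=5->t=2,b0=1
L=6*4+2=26  i=1=1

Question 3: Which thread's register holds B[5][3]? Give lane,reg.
14,1

c: 3->gid=3  r: 5->tid=2,i&1=1
L=3*4+2=14  i=1=1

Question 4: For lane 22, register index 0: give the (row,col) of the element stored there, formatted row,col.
lane 22: g=5 (22/4), t=2 (22%4)
i=0: r=2*2+0=4, c=g=5

4,5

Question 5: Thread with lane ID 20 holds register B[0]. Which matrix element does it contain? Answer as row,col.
L=20→G=20>>2=5, T=20&3=0
[0]→row 0·2+0=0  col G=5

0,5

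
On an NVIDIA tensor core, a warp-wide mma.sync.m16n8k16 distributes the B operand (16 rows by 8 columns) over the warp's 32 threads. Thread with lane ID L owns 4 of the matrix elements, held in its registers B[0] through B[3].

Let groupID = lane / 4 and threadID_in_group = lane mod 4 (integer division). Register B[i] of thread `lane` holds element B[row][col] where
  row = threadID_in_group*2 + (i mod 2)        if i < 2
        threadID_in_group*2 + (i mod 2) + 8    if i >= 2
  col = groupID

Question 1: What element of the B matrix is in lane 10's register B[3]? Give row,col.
10: gr=2,th=2
[3] (2*2+1+8,2) = (13,2)

13,2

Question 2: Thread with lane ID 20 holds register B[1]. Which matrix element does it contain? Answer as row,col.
1,5

20: gr=5,th=0
[1] (0*2+1+0,5) = (1,5)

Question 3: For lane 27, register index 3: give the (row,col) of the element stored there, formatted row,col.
15,6

L=27→G=27>>2=6, T=27&3=3
[3]→row 3·2+1+8=15  col G=6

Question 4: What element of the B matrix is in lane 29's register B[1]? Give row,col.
lane 29: g=7 (29/4), t=1 (29%4)
i=1: r=1*2+1+0=3, c=g=7

3,7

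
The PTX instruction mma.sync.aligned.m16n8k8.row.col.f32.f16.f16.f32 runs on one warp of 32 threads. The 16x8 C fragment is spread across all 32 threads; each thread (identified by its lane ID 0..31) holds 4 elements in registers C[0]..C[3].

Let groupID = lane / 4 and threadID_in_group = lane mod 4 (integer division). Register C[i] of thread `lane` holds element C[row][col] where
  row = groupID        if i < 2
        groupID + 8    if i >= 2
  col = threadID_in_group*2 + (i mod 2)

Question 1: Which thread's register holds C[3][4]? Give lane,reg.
r=3->g=3,rb=0  c=4->t=2,b0=0
L=3*4+2=14  i=0*2+0=0

14,0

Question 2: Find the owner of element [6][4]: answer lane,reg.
26,0

r: 6->gid=6,r8=0  c: 4->tid=2,i&1=0
L=6*4+2=26  i=0*2+0=0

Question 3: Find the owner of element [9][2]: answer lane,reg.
r=9→G=1,rhi=1  c=2→T=1,p=0
L=1*4+1=5  i=1*2+0=2

5,2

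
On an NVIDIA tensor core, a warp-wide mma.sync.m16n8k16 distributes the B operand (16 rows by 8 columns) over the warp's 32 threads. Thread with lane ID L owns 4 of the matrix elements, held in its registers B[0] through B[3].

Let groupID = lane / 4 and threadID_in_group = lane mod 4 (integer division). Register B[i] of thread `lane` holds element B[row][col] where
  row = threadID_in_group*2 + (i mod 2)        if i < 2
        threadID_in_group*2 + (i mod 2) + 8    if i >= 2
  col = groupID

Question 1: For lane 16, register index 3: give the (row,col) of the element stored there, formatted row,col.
9,4

lane 16: g=4 (16/4), t=0 (16%4)
i=3: r=0*2+1+8=9, c=g=4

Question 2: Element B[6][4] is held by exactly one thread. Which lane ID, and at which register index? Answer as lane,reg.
c=4->g=4  r=6->rb=0,t=3,b0=0
L=4*4+3=19  i=0*2+0=0

19,0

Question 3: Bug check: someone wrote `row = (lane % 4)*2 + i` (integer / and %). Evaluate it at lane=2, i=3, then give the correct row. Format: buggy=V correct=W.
`(lane % 4)*2 + i`[2,3]->7
lane 2->2/4=0, 2 mod 4=2
i=3  r:2·2+1+8->13  c:0
row: 7 vs 13

buggy=7 correct=13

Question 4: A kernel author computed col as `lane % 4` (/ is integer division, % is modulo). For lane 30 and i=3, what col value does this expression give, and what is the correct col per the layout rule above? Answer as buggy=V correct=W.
buggy=2 correct=7

`lane % 4`[30,3]→2
30: G=7,T=2
[3] (2*2+1+8,7) = (13,7)
col: 2 vs 7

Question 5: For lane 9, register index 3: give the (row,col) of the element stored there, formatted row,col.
L=9->gid=9>>2=2, tid=9&3=1
[3]->row 1·2+1+8=11  col gid=2

11,2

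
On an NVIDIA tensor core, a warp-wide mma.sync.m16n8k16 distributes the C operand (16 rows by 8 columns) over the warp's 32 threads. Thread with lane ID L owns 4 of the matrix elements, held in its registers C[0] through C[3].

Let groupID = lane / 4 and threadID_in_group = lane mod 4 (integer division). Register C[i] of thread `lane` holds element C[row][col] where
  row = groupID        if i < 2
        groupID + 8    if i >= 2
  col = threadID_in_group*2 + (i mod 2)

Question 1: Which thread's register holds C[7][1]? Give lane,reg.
28,1

r=7→G=7,rhi=0  c=1→T=0,p=1
L=7*4+0=28  i=0*2+1=1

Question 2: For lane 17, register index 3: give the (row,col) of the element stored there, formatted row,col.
17: g=4,t=1
[3] (4+8,1*2+1) = (12,3)

12,3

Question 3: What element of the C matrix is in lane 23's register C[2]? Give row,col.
13,6

23: gr=5,th=3
[2] (5+8,3*2+0) = (13,6)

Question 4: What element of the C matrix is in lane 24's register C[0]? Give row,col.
24: gid=6,tid=0
[0] (6+0,0*2+0) = (6,0)

6,0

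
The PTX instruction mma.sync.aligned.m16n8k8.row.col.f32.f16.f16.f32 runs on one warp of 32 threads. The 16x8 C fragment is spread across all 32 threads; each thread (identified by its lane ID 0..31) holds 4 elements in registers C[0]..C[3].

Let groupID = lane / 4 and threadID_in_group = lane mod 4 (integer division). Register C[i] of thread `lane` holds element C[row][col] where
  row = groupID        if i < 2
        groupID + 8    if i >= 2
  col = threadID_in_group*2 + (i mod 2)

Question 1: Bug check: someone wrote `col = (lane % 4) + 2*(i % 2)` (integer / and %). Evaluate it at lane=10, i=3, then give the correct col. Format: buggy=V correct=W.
`(lane % 4) + 2*(i % 2)`[10,3]=>4
lane 10=>10/4=2, 10 mod 4=2
i=3  r:2+8=>10  c:2·2+1=>5
col: 4 vs 5

buggy=4 correct=5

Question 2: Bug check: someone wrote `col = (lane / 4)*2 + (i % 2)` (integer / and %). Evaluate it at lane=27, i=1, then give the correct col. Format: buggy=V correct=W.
`(lane / 4)*2 + (i % 2)`[27,1]→13
lane 27: G=6 (27/4), T=3 (27%4)
i=1: r=6+0=6, c=3*2+1=7
col: 13 vs 7

buggy=13 correct=7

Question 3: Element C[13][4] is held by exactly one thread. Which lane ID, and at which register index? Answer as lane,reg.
r=13->g=5,rb=1  c=4->t=2,b0=0
L=5*4+2=22  i=1*2+0=2

22,2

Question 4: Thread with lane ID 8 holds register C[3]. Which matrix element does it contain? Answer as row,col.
lane 8: g=2 (8/4), t=0 (8%4)
i=3: r=2+8=10, c=0*2+1=1

10,1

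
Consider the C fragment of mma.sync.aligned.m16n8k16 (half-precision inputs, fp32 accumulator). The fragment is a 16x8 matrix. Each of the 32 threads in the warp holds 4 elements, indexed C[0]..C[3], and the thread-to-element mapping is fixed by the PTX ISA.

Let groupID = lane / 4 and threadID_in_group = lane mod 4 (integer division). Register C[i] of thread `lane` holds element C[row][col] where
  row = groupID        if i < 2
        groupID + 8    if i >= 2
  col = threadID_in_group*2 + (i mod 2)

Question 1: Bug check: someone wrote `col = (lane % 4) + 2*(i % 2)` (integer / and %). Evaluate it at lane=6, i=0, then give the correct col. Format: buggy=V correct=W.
`(lane % 4) + 2*(i % 2)`[6,0]->2
lane 6->6/4=1, 6 mod 4=2
i=0  r:1+0->1  c:2·2+0->4
col: 2 vs 4

buggy=2 correct=4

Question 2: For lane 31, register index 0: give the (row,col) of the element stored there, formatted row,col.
7,6

31: g=7,t=3
[0] (7+0,3*2+0) = (7,6)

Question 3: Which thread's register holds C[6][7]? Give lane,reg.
r: 6->gid=6,r8=0  c: 7->tid=3,i&1=1
L=6*4+3=27  i=0*2+1=1

27,1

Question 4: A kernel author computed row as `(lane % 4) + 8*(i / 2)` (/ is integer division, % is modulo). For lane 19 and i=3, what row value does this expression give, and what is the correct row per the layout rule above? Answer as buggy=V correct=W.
buggy=11 correct=12

`(lane % 4) + 8*(i / 2)`[19,3]⇒11
19: gr=4,th=3
[3] (4+8,3*2+1) = (12,7)
row: 11 vs 12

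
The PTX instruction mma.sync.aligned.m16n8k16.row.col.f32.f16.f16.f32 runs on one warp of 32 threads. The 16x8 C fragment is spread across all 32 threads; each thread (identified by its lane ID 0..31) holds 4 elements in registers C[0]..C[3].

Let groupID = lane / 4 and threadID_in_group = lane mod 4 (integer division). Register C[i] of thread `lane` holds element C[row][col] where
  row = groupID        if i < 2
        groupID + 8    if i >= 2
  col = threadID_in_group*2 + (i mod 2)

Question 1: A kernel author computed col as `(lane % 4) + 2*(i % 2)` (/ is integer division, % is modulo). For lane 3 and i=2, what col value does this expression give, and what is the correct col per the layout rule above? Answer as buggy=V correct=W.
`(lane % 4) + 2*(i % 2)`[3,2]->3
lane 3->3/4=0, 3 mod 4=3
i=2  r:0+8->8  c:2·3+0->6
col: 3 vs 6

buggy=3 correct=6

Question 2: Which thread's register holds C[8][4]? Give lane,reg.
r=8->g=0,rb=1  c=4->t=2,b0=0
L=0*4+2=2  i=1*2+0=2

2,2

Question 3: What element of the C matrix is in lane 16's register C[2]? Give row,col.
12,0

lane 16: G=4 (16/4), T=0 (16%4)
i=2: r=4+8=12, c=0*2+0=0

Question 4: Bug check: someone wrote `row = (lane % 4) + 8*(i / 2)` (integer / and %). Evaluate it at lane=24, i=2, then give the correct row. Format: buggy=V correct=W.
`(lane % 4) + 8*(i / 2)`[24,2]⇒8
lane 24⇒24/4=6, 24 mod 4=0
i=2  r:6+8⇒14  c:2·0+0⇒0
row: 8 vs 14

buggy=8 correct=14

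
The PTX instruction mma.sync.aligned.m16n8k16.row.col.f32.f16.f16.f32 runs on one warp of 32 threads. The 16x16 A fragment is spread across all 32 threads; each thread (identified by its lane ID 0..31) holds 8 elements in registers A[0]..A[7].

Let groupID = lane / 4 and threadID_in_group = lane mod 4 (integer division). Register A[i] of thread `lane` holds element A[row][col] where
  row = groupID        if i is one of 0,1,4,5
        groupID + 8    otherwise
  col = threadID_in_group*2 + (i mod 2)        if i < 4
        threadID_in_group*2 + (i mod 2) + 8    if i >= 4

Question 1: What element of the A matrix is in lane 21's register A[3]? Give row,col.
13,3

lane 21: G=5 (21/4), T=1 (21%4)
i=3: r=5+8=13, c=1*2+1+0=3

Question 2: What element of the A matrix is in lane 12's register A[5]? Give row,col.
3,9

12: G=3,T=0
[5] (3+0,0*2+1+8) = (3,9)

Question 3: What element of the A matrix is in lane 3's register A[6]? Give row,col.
8,14

lane 3: G=0 (3/4), T=3 (3%4)
i=6: r=0+8=8, c=3*2+0+8=14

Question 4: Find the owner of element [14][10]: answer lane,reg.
25,6

r=14→G=6,rhi=1  c=10→chi=1,T=1,p=0
L=6*4+1=25  i=1*4+1*2+0=6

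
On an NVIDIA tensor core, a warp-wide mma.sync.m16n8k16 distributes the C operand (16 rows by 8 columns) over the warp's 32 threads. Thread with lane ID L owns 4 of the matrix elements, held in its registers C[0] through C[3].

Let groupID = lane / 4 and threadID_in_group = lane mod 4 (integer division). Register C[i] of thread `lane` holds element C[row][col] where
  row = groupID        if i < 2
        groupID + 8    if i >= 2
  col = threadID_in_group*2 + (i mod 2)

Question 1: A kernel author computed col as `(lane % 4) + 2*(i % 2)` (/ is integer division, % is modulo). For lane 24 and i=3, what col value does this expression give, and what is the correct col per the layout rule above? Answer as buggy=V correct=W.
`(lane % 4) + 2*(i % 2)`[24,3]⇒2
lane 24⇒24/4=6, 24 mod 4=0
i=3  r:6+8⇒14  c:2·0+1⇒1
col: 2 vs 1

buggy=2 correct=1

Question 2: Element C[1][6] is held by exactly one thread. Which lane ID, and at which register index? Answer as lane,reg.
r=1->g=1,rb=0  c=6->t=3,b0=0
L=1*4+3=7  i=0*2+0=0

7,0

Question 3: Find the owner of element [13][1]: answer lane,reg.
r=13⇒gr=5,Rb=1  c=1⇒th=0,odd=1
L=5*4+0=20  i=1*2+1=3

20,3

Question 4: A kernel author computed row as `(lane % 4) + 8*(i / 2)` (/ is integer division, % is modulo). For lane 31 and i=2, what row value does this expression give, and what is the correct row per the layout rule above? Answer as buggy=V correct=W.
`(lane % 4) + 8*(i / 2)`[31,2]→11
lane 31: G=7 (31/4), T=3 (31%4)
i=2: r=7+8=15, c=3*2+0=6
row: 11 vs 15

buggy=11 correct=15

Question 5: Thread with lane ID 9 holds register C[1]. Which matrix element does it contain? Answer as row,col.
L=9⇒gr=9>>2=2, th=9&3=1
[1]⇒row 2+0=2  col 1·2+1=3

2,3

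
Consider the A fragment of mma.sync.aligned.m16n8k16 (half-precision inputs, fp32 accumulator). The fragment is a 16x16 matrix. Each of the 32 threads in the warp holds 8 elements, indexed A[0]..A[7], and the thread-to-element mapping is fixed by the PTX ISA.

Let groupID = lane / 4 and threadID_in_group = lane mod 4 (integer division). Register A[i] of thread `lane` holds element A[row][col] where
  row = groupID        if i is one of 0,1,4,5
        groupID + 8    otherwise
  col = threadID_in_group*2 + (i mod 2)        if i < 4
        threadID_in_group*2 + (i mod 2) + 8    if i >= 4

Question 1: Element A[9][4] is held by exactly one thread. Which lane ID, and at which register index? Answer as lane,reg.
6,2

r=9⇒gr=1,Rb=1  c=4⇒Cb=0,th=2,odd=0
L=1*4+2=6  i=0*4+1*2+0=2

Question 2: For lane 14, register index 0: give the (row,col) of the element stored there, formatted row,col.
lane 14: gr=3 (14/4), th=2 (14%4)
i=0: r=3+0=3, c=2*2+0+0=4

3,4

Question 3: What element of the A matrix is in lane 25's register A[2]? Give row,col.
lane 25: gid=6 (25/4), tid=1 (25%4)
i=2: r=6+8=14, c=1*2+0+0=2

14,2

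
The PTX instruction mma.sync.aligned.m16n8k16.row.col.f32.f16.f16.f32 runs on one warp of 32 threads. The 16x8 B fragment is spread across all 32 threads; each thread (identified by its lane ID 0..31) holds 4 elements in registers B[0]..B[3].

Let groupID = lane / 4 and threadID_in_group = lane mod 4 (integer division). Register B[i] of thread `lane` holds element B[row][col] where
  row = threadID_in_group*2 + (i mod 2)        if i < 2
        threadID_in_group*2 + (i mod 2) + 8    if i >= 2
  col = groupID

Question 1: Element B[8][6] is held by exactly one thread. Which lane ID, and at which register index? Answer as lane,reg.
c:6=>grp=6  r:8=>rB=1,tig=0,lo=0
L=6*4+0=24  i=1*2+0=2

24,2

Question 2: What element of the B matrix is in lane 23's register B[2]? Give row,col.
14,5

L=23->g=23>>2=5, t=23&3=3
[2]->row 3·2+0+8=14  col g=5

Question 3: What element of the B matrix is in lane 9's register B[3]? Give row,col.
11,2

lane 9->9/4=2, 9 mod 4=1
i=3  r:2·1+1+8->11  c:2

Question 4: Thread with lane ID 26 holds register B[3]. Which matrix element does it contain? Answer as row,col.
13,6

L=26->gid=26>>2=6, tid=26&3=2
[3]->row 2·2+1+8=13  col gid=6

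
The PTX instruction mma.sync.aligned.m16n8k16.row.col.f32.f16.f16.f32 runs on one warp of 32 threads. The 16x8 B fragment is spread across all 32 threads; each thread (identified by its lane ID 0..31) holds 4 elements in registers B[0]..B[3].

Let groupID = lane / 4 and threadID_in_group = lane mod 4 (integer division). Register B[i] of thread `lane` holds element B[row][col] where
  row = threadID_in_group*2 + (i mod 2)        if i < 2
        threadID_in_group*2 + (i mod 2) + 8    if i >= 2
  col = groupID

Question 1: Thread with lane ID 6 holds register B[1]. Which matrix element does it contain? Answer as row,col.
lane 6: grp=1 (6/4), tig=2 (6%4)
i=1: r=2*2+1+0=5, c=grp=1

5,1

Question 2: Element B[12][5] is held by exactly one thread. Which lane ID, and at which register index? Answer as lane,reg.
22,2

c: 5->gid=5  r: 12->r8=1,tid=2,i&1=0
L=5*4+2=22  i=1*2+0=2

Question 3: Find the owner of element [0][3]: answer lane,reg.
12,0

c:3=>grp=3  r:0=>rB=0,tig=0,lo=0
L=3*4+0=12  i=0*2+0=0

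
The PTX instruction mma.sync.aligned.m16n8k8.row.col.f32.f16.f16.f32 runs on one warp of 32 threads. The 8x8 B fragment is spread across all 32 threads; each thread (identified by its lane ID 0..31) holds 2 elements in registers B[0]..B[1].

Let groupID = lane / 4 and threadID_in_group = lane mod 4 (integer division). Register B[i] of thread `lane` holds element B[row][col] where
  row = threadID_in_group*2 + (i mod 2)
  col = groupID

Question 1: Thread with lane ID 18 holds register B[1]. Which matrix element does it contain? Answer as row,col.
L=18->gid=18>>2=4, tid=18&3=2
[1]->row 2·2+1=5  col gid=4

5,4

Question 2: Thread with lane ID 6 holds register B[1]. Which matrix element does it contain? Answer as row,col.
L=6⇒gr=6>>2=1, th=6&3=2
[1]⇒row 2·2+1=5  col gr=1

5,1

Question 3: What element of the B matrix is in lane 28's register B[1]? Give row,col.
1,7

lane 28→28/4=7, 28 mod 4=0
i=1  r:2·0+1→1  c:7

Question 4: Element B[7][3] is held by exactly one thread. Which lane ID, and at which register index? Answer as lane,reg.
c=3→G=3  r=7→T=3,p=1
L=3*4+3=15  i=1=1

15,1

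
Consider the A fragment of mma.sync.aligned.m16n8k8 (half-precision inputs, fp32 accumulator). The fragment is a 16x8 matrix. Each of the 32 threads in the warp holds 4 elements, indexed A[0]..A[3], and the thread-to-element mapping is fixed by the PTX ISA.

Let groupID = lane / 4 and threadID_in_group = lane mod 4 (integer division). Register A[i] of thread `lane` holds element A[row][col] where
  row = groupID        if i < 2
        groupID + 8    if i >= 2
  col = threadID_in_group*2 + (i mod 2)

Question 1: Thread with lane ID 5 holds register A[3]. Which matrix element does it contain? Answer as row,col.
L=5→G=5>>2=1, T=5&3=1
[3]→row 1+8=9  col 1·2+1=3

9,3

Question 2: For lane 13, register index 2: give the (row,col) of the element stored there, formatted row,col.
lane 13=>13/4=3, 13 mod 4=1
i=2  r:3+8=>11  c:2·1+0=>2

11,2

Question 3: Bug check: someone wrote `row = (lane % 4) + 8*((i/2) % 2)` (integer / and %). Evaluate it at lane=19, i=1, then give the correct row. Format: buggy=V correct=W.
`(lane % 4) + 8*((i/2) % 2)`[19,1]⇒3
lane 19: gr=4 (19/4), th=3 (19%4)
i=1: r=4+0=4, c=3*2+1=7
row: 3 vs 4

buggy=3 correct=4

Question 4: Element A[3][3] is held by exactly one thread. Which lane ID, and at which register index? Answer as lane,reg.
13,1

r:3=>grp=3,rB=0  c:3=>tig=1,lo=1
L=3*4+1=13  i=0*2+1=1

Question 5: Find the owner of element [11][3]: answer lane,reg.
r=11→G=3,rhi=1  c=3→T=1,p=1
L=3*4+1=13  i=1*2+1=3

13,3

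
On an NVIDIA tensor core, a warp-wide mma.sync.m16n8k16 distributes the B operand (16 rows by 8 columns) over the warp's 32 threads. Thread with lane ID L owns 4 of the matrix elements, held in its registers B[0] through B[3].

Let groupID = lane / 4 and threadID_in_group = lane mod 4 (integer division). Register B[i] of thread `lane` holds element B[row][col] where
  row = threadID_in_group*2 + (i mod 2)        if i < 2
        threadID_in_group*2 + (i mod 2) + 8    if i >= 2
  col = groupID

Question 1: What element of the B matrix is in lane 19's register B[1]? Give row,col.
7,4

lane 19: G=4 (19/4), T=3 (19%4)
i=1: r=3*2+1+0=7, c=G=4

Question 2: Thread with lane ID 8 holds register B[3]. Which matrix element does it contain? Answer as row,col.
lane 8: gid=2 (8/4), tid=0 (8%4)
i=3: r=0*2+1+8=9, c=gid=2

9,2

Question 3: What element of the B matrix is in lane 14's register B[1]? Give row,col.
lane 14: G=3 (14/4), T=2 (14%4)
i=1: r=2*2+1+0=5, c=G=3

5,3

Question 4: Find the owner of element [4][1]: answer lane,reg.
c=1→G=1  r=4→rhi=0,T=2,p=0
L=1*4+2=6  i=0*2+0=0

6,0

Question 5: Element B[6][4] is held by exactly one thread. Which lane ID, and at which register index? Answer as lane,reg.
19,0

c=4⇒gr=4  r=6⇒Rb=0,th=3,odd=0
L=4*4+3=19  i=0*2+0=0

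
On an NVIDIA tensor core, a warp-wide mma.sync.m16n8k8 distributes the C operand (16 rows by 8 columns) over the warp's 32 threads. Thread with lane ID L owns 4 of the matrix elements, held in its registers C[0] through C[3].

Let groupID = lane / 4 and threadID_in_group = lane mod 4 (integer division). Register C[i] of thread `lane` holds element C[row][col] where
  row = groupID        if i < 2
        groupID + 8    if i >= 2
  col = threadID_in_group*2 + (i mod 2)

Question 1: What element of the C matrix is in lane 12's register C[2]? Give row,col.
L=12=>grp=12>>2=3, tig=12&3=0
[2]=>row 3+8=11  col 0·2+0=0

11,0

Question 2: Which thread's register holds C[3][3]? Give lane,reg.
r: 3->gid=3,r8=0  c: 3->tid=1,i&1=1
L=3*4+1=13  i=0*2+1=1

13,1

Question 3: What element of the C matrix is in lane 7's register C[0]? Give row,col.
1,6

L=7->gid=7>>2=1, tid=7&3=3
[0]->row 1+0=1  col 3·2+0=6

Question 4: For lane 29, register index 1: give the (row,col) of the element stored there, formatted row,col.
L=29→G=29>>2=7, T=29&3=1
[1]→row 7+0=7  col 1·2+1=3

7,3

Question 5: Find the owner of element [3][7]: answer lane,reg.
r=3→G=3,rhi=0  c=7→T=3,p=1
L=3*4+3=15  i=0*2+1=1

15,1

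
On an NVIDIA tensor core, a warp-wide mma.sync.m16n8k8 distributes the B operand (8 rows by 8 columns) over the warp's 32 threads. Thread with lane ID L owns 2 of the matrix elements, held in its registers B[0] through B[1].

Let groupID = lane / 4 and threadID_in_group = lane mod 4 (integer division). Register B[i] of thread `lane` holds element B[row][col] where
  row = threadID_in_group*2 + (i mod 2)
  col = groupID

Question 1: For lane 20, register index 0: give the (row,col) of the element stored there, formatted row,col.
20: gid=5,tid=0
[0] (0*2+0,5) = (0,5)

0,5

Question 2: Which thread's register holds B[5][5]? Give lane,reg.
22,1

c:5=>grp=5  r:5=>tig=2,lo=1
L=5*4+2=22  i=1=1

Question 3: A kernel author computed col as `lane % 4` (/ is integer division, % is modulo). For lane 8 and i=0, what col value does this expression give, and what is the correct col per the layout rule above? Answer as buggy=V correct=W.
`lane % 4`[8,0]->0
lane 8->8/4=2, 8 mod 4=0
i=0  r:2·0+0->0  c:2
col: 0 vs 2

buggy=0 correct=2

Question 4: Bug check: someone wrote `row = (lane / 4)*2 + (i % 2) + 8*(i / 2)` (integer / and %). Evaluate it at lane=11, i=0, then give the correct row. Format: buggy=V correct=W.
`(lane / 4)*2 + (i % 2) + 8*(i / 2)`[11,0]->4
L=11->g=11>>2=2, t=11&3=3
[0]->row 3·2+0=6  col g=2
row: 4 vs 6

buggy=4 correct=6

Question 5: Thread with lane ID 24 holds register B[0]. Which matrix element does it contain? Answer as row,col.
lane 24: G=6 (24/4), T=0 (24%4)
i=0: r=0*2+0=0, c=G=6

0,6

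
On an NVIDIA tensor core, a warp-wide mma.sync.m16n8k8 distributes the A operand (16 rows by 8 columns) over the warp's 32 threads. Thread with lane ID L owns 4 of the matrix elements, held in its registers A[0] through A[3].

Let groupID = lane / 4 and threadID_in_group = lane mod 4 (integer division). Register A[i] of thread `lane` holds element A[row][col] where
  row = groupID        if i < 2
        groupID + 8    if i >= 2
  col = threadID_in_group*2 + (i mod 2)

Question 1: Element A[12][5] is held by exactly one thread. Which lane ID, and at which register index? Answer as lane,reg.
18,3

r=12⇒gr=4,Rb=1  c=5⇒th=2,odd=1
L=4*4+2=18  i=1*2+1=3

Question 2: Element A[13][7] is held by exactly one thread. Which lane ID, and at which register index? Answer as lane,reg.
23,3

r=13->g=5,rb=1  c=7->t=3,b0=1
L=5*4+3=23  i=1*2+1=3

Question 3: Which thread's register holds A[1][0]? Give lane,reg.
r=1→G=1,rhi=0  c=0→T=0,p=0
L=1*4+0=4  i=0*2+0=0

4,0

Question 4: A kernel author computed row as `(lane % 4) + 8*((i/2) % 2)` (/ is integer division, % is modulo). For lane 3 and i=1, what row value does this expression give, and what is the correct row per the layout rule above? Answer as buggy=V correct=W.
`(lane % 4) + 8*((i/2) % 2)`[3,1]=>3
3: grp=0,tig=3
[1] (0+0,3*2+1) = (0,7)
row: 3 vs 0

buggy=3 correct=0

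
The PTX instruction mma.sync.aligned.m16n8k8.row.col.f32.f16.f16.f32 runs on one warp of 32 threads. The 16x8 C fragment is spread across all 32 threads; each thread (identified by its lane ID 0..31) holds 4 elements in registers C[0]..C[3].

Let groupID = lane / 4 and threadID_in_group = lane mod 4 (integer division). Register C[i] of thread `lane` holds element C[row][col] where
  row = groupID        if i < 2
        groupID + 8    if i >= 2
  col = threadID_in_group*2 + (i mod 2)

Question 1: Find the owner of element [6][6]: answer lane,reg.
27,0

r=6⇒gr=6,Rb=0  c=6⇒th=3,odd=0
L=6*4+3=27  i=0*2+0=0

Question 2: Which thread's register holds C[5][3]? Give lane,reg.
r=5→G=5,rhi=0  c=3→T=1,p=1
L=5*4+1=21  i=0*2+1=1

21,1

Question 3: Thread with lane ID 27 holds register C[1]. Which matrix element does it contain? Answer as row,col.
6,7

lane 27: grp=6 (27/4), tig=3 (27%4)
i=1: r=6+0=6, c=3*2+1=7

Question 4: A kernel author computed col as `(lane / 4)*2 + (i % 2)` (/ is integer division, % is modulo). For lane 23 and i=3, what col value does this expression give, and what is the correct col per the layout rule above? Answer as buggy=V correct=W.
buggy=11 correct=7

`(lane / 4)*2 + (i % 2)`[23,3]->11
lane 23->23/4=5, 23 mod 4=3
i=3  r:5+8->13  c:2·3+1->7
col: 11 vs 7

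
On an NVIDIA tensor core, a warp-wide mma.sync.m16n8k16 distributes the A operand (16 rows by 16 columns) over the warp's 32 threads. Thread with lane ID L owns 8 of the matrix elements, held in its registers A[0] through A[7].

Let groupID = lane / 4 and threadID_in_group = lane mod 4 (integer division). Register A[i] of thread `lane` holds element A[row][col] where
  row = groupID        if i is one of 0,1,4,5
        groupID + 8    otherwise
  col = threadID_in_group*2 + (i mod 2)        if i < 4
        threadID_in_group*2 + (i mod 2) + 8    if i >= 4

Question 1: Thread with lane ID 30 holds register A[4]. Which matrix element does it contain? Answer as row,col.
7,12

lane 30: g=7 (30/4), t=2 (30%4)
i=4: r=7+0=7, c=2*2+0+8=12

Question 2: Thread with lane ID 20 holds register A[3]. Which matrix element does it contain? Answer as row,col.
13,1

lane 20: gr=5 (20/4), th=0 (20%4)
i=3: r=5+8=13, c=0*2+1+0=1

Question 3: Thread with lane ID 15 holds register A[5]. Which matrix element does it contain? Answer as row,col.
L=15->g=15>>2=3, t=15&3=3
[5]->row 3+0=3  col 3·2+1+8=15

3,15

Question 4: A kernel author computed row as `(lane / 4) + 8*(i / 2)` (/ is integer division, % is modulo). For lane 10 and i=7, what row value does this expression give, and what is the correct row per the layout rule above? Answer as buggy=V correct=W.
buggy=26 correct=10

`(lane / 4) + 8*(i / 2)`[10,7]→26
10: G=2,T=2
[7] (2+8,2*2+1+8) = (10,13)
row: 26 vs 10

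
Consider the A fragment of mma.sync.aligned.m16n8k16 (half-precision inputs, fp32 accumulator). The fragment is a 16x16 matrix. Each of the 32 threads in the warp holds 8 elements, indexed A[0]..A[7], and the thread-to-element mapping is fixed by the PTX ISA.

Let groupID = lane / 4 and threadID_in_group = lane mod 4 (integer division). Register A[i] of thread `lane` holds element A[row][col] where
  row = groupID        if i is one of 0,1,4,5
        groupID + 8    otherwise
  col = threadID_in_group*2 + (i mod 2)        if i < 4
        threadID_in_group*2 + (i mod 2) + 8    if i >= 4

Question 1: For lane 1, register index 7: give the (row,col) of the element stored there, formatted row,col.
L=1=>grp=1>>2=0, tig=1&3=1
[7]=>row 0+8=8  col 1·2+1+8=11

8,11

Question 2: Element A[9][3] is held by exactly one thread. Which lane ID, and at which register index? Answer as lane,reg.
r: 9->gid=1,r8=1  c: 3->c8=0,tid=1,i&1=1
L=1*4+1=5  i=0*4+1*2+1=3

5,3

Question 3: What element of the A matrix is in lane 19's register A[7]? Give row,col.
12,15

lane 19: grp=4 (19/4), tig=3 (19%4)
i=7: r=4+8=12, c=3*2+1+8=15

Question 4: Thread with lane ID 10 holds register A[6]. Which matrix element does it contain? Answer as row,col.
lane 10→10/4=2, 10 mod 4=2
i=6  r:2+8→10  c:2·2+0+8→12

10,12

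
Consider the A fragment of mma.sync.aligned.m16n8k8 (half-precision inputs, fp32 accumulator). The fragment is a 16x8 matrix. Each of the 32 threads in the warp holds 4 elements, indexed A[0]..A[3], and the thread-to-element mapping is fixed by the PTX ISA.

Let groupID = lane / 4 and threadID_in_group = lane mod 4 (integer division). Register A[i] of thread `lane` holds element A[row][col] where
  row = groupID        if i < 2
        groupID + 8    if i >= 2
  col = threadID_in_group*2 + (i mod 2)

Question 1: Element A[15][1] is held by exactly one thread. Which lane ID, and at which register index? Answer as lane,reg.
28,3

r=15→G=7,rhi=1  c=1→T=0,p=1
L=7*4+0=28  i=1*2+1=3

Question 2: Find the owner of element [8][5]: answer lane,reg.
r:8=>grp=0,rB=1  c:5=>tig=2,lo=1
L=0*4+2=2  i=1*2+1=3

2,3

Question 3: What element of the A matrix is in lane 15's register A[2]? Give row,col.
11,6

15: g=3,t=3
[2] (3+8,3*2+0) = (11,6)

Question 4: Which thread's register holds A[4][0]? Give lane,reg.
16,0

r:4=>grp=4,rB=0  c:0=>tig=0,lo=0
L=4*4+0=16  i=0*2+0=0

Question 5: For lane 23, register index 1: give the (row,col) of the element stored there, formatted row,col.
5,7

L=23⇒gr=23>>2=5, th=23&3=3
[1]⇒row 5+0=5  col 3·2+1=7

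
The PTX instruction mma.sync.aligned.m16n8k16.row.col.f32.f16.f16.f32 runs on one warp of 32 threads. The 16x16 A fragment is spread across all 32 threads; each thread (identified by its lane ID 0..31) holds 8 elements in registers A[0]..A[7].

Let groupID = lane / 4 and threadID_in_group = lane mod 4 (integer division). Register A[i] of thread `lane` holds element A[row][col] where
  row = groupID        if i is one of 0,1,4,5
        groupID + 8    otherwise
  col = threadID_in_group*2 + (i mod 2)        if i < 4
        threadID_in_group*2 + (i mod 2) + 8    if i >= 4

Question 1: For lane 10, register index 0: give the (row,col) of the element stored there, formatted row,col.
L=10=>grp=10>>2=2, tig=10&3=2
[0]=>row 2+0=2  col 2·2+0+0=4

2,4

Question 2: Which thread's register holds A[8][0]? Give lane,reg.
0,2

r=8→G=0,rhi=1  c=0→chi=0,T=0,p=0
L=0*4+0=0  i=0*4+1*2+0=2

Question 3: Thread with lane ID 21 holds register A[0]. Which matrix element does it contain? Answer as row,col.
5,2

lane 21->21/4=5, 21 mod 4=1
i=0  r:5+0->5  c:2·1+0+0->2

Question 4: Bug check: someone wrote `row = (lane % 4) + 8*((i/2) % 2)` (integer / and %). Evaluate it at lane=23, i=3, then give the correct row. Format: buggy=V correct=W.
buggy=11 correct=13

`(lane % 4) + 8*((i/2) % 2)`[23,3]→11
lane 23→23/4=5, 23 mod 4=3
i=3  r:5+8→13  c:2·3+1+0→7
row: 11 vs 13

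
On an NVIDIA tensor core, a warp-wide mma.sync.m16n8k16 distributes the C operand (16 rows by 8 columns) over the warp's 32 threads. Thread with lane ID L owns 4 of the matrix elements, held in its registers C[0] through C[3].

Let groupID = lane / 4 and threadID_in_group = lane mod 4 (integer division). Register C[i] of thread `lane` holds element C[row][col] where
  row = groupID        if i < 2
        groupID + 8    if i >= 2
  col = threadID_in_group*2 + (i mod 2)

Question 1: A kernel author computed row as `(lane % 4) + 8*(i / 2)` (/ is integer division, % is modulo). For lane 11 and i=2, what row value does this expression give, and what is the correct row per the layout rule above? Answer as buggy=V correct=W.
buggy=11 correct=10

`(lane % 4) + 8*(i / 2)`[11,2]=>11
lane 11=>11/4=2, 11 mod 4=3
i=2  r:2+8=>10  c:2·3+0=>6
row: 11 vs 10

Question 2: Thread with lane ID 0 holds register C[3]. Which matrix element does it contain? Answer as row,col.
L=0=>grp=0>>2=0, tig=0&3=0
[3]=>row 0+8=8  col 0·2+1=1

8,1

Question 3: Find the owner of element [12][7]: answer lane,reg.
19,3

r=12->g=4,rb=1  c=7->t=3,b0=1
L=4*4+3=19  i=1*2+1=3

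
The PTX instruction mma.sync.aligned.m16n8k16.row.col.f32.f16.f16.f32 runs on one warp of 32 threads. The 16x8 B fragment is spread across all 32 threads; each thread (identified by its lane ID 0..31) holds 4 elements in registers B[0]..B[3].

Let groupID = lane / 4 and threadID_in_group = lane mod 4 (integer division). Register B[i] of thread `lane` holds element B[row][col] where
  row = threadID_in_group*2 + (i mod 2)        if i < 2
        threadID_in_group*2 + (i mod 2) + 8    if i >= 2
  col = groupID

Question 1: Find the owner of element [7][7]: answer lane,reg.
31,1

c: 7->gid=7  r: 7->r8=0,tid=3,i&1=1
L=7*4+3=31  i=0*2+1=1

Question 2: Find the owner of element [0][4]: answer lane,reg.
c=4⇒gr=4  r=0⇒Rb=0,th=0,odd=0
L=4*4+0=16  i=0*2+0=0

16,0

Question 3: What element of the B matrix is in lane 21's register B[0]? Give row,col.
lane 21⇒21/4=5, 21 mod 4=1
i=0  r:2·1+0+0⇒2  c:5

2,5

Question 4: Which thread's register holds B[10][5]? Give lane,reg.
c:5=>grp=5  r:10=>rB=1,tig=1,lo=0
L=5*4+1=21  i=1*2+0=2

21,2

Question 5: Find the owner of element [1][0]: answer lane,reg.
0,1

c: 0->gid=0  r: 1->r8=0,tid=0,i&1=1
L=0*4+0=0  i=0*2+1=1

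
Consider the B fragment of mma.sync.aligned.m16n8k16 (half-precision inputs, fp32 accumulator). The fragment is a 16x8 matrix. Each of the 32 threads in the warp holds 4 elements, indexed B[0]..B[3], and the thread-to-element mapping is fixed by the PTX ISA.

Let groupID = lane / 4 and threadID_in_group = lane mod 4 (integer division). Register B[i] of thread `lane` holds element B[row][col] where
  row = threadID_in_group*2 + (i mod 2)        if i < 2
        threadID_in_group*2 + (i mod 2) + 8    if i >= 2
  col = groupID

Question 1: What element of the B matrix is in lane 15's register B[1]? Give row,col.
lane 15: gr=3 (15/4), th=3 (15%4)
i=1: r=3*2+1+0=7, c=gr=3

7,3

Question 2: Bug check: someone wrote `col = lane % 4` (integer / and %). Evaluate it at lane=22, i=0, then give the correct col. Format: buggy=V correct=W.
`lane % 4`[22,0]->2
L=22->gid=22>>2=5, tid=22&3=2
[0]->row 2·2+0+0=4  col gid=5
col: 2 vs 5

buggy=2 correct=5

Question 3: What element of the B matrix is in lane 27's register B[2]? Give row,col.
27: grp=6,tig=3
[2] (3*2+0+8,6) = (14,6)

14,6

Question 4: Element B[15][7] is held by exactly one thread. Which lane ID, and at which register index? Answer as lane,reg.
31,3

c=7->g=7  r=15->rb=1,t=3,b0=1
L=7*4+3=31  i=1*2+1=3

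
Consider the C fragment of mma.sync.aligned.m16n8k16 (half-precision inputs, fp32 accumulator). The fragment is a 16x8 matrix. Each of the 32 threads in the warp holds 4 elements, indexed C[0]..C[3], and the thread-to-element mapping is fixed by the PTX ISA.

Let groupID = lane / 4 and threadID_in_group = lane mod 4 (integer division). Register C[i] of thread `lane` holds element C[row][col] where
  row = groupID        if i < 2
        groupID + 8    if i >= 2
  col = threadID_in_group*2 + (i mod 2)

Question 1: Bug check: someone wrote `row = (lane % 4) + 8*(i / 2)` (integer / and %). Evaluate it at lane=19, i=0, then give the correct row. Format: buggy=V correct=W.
`(lane % 4) + 8*(i / 2)`[19,0]=>3
lane 19: grp=4 (19/4), tig=3 (19%4)
i=0: r=4+0=4, c=3*2+0=6
row: 3 vs 4

buggy=3 correct=4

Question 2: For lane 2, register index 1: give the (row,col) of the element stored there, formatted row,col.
0,5

lane 2->2/4=0, 2 mod 4=2
i=1  r:0+0->0  c:2·2+1->5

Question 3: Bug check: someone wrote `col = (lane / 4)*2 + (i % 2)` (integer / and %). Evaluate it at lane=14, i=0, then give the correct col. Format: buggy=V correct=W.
buggy=6 correct=4

`(lane / 4)*2 + (i % 2)`[14,0]->6
14: g=3,t=2
[0] (3+0,2*2+0) = (3,4)
col: 6 vs 4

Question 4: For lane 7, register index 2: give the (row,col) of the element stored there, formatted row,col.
9,6

7: g=1,t=3
[2] (1+8,3*2+0) = (9,6)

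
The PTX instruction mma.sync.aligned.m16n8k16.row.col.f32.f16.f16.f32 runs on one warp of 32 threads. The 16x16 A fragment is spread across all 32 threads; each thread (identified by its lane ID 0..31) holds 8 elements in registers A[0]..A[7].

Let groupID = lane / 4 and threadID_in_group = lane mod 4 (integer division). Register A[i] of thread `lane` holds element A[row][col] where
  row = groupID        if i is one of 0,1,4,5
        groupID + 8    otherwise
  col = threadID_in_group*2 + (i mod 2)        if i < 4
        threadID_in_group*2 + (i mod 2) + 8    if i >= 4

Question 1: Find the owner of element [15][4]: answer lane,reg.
r=15→G=7,rhi=1  c=4→chi=0,T=2,p=0
L=7*4+2=30  i=0*4+1*2+0=2

30,2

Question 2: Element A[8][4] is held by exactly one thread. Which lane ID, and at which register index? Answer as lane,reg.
2,2

r: 8->gid=0,r8=1  c: 4->c8=0,tid=2,i&1=0
L=0*4+2=2  i=0*4+1*2+0=2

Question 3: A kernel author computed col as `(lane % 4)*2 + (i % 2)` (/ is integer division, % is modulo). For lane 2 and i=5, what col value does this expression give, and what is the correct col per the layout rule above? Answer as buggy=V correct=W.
`(lane % 4)*2 + (i % 2)`[2,5]->5
lane 2: g=0 (2/4), t=2 (2%4)
i=5: r=0+0=0, c=2*2+1+8=13
col: 5 vs 13

buggy=5 correct=13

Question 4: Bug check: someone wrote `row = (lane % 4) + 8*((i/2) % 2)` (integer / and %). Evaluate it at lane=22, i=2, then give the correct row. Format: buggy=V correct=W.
`(lane % 4) + 8*((i/2) % 2)`[22,2]=>10
lane 22: grp=5 (22/4), tig=2 (22%4)
i=2: r=5+8=13, c=2*2+0+0=4
row: 10 vs 13

buggy=10 correct=13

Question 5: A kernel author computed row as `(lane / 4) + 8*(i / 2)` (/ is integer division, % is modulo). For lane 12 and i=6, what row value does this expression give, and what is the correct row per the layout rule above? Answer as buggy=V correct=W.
buggy=27 correct=11

`(lane / 4) + 8*(i / 2)`[12,6]→27
lane 12: G=3 (12/4), T=0 (12%4)
i=6: r=3+8=11, c=0*2+0+8=8
row: 27 vs 11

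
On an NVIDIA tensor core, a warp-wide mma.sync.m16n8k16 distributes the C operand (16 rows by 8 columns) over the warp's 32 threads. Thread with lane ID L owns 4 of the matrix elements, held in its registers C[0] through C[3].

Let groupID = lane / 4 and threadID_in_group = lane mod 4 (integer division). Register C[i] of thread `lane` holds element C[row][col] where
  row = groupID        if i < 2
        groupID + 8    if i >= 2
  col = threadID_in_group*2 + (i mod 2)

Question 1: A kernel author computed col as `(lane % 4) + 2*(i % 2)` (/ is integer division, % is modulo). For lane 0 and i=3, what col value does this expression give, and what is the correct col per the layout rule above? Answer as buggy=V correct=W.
buggy=2 correct=1

`(lane % 4) + 2*(i % 2)`[0,3]->2
L=0->g=0>>2=0, t=0&3=0
[3]->row 0+8=8  col 0·2+1=1
col: 2 vs 1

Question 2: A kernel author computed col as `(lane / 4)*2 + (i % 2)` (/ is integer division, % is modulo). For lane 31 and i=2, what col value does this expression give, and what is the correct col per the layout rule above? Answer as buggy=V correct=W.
buggy=14 correct=6

`(lane / 4)*2 + (i % 2)`[31,2]=>14
lane 31: grp=7 (31/4), tig=3 (31%4)
i=2: r=7+8=15, c=3*2+0=6
col: 14 vs 6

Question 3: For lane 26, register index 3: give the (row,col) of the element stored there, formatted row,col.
14,5

26: grp=6,tig=2
[3] (6+8,2*2+1) = (14,5)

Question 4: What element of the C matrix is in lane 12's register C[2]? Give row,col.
lane 12->12/4=3, 12 mod 4=0
i=2  r:3+8->11  c:2·0+0->0

11,0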